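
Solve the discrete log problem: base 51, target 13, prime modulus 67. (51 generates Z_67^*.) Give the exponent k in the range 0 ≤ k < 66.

13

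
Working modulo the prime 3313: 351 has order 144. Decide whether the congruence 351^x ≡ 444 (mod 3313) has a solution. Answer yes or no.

444 ∈ ⟨351⟩ iff 444^144 ≡ 1 (mod 3313), since |⟨351⟩| = 144.
444^144 mod 3313 = 1.
Since 1 = 1, 444 lies in the subgroup.

yes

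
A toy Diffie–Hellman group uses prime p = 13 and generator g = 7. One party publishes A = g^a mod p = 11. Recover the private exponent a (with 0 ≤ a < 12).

5

Successive powers of 7 modulo 13:
  7^0=1  7^1=7  7^2=10  7^3=5  7^4=9  7^5=11
So 7^5 ≡ 11 (mod 13), giving a = 5.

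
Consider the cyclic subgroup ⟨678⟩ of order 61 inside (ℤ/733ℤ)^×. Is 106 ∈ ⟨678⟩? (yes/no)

no

106 ∈ ⟨678⟩ iff 106^61 ≡ 1 (mod 733), since |⟨678⟩| = 61.
106^61 mod 733 = 240.
Since 240 ≠ 1, 106 does not lie in the subgroup.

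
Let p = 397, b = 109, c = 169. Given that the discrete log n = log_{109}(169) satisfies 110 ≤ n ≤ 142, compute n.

118

Compute 109^110 mod 397 = 318, then multiply by 109 repeatedly:
  109^110=318  109^111=123  109^112=306  109^113=6  109^114=257
  109^115=223  109^116=90  109^117=282  109^118=169
Found 169 at exponent 118.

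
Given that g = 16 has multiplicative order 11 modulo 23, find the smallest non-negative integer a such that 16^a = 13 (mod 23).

Successive powers of 16 modulo 23:
  16^0=1  16^1=16  16^2=3  16^3=2  16^4=9  16^5=6
  16^6=4  16^7=18  16^8=12  16^9=8  16^10=13
So 16^10 ≡ 13 (mod 23), giving a = 10.

10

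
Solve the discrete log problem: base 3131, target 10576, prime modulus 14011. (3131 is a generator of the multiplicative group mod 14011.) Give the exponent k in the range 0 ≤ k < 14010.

5062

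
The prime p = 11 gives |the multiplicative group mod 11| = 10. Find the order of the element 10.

2

The order of 10 must divide p − 1 = 10 = 2 · 5.
Divisors: 1, 2, 5, 10.
Check each in increasing order: 10^1 ≡ 10;  10^2 ≡ 1.
Smallest exponent giving 1 is 2.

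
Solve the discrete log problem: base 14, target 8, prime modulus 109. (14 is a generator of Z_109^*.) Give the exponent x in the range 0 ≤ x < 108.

Baby-step giant-step with m = ceil(sqrt(108)) = 11.
Baby table (14^j mod 109 for j=0..10):
  0:1  1:14  2:87  3:19  4:48  5:18  6:34  7:40
  8:15  9:101  10:106
Giant step factor: 14^(-11) ≡ 96 (mod 109).
Scan 8·96^i mod 109 for i = 0, 1, …:
  i=0: 8   i=1: 5   i=2: 44   i=3: 82
  i=4: 24   i=5: 15
Match at i=5, j=8: x = 5·11 + 8 = 63.

63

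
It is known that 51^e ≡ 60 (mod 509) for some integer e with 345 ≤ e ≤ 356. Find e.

345

Compute 51^345 mod 509 = 60, then multiply by 51 repeatedly:
  51^345=60
Found 60 at exponent 345.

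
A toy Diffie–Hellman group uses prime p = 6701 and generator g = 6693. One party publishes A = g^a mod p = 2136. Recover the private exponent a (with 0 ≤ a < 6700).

4815

Baby-step giant-step with m = ceil(sqrt(6700)) = 82.
Baby table (6693^j mod 6701 for j=0..81):
  0:1  1:6693  2:64  3:6189  4:4096  5:737  6:805  7:261
  8:4613  9:3302  10:388  11:3597  12:4729  13:2374  14:1111  15:4514
  16:4094  17:753  18:677  19:1285  20:3122  21:1828  22:5479  23:3075
  24:2204  25:2471  26:335  27:4021  28:1337  29:2706  30:5156  31:5659
  32:1635  33:322  34:4125  35:505  36:2661  37:5516  38:2779  39:4572
  40:3630  41:4465  42:4486  43:4318  44:5662  45:1611  46:514  47:2589
  48:6092  49:4872  50:1230  51:3562  52:5009  53:134  54:5629  55:1875
  56:5103  57:6083  58:4944  59:654  60:1469  61:1650  62:202  63:5085
  64:6227  65:3792  66:3169  67:1452  68:1786  69:5815  70:387  71:3605
  72:4665  73:2886  74:3716  75:3777  76:3289  77:492  78:2765  79:4684
  80:2734  81:4932
Giant step factor: 6693^(-82) ≡ 1778 (mod 6701).
Scan 2136·1778^i mod 6701 for i = 0, 1, …:
  i=0: 2136   i=1: 5042   i=2: 5439   i=3: 999
  i=4: 457   i=5: 1725   i=6: 4693   i=7: 1409
  i=8: 5729   i=9: 642     …   i=57: 1327
  i=58: 654
Match at i=58, j=59: a = 58·82 + 59 = 4815.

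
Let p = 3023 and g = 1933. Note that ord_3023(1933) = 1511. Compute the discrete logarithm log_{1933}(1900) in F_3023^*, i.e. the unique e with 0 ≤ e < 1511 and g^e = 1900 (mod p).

459

Baby-step giant-step with m = ceil(sqrt(1511)) = 39.
Baby table (1933^j mod 3023 for j=0..38):
  0:1  1:1933  2:61  3:16  4:698  5:976  6:256  7:2099
  8:501  9:1073  10:331  11:1970  12:2053  13:2273  14:1290  15:2618
  16:92  17:2502  18:2589  19:1472  20:733  21:2125  22:2391  23:2659
  24:747  25:1980  26:222  27:2883  28:1450  29:529  30:783  31:2039
  32:2418  33:436  34:2394  35:2412  36:930  37:2028  38:2316
Giant step factor: 1933^(-39) ≡ 283 (mod 3023).
Scan 1900·283^i mod 3023 for i = 0, 1, …:
  i=0: 1900   i=1: 2629   i=2: 349   i=3: 2031
  i=4: 403   i=5: 2198   i=6: 2319   i=7: 286
  i=8: 2340   i=9: 183   i=10: 398   i=11: 783
Match at i=11, j=30: e = 11·39 + 30 = 459.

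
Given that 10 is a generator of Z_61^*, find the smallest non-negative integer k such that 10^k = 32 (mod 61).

55

Baby-step giant-step with m = ceil(sqrt(60)) = 8.
Baby table (10^j mod 61 for j=0..7):
  0:1  1:10  2:39  3:24  4:57  5:21  6:27  7:26
Giant step factor: 10^(-8) ≡ 42 (mod 61).
Scan 32·42^i mod 61 for i = 0, 1, …:
  i=0: 32   i=1: 2   i=2: 23   i=3: 51
  i=4: 7   i=5: 50   i=6: 26
Match at i=6, j=7: k = 6·8 + 7 = 55.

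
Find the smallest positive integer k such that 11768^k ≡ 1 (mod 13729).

48

The order of 11768 must divide p − 1 = 13728 = 2^5 · 3 · 11 · 13.
Divisors: 1, 2, 3, 4, 6, 8, 11, 12, 13, 16, 22, 24, 26, 32, 33, 39, 44, 48, 52, 66, 78, 88, 96, 104, 132, 143, 156, 176, 208, 264, 286, 312, 352, 416, 429, 528, 572, 624, 858, 1056, 1144, 1248, 1716, 2288, 3432, 4576, 6864, 13728.
Check each in increasing order: 11768^1 ≡ 11768;  11768^2 ≡ 1401;  11768^3 ≡ 12168;  11768^4 ≡ 13283;  11768^6 ≡ 6688;  11768^8 ≡ 6710;  11768^11 ≡ 917;  11768^12 ≡ 262;  11768^13 ≡ 7920;  11768^16 ≡ 6709;  11768^22 ≡ 3420;  11768^24 ≡ 13728;  11768^26 ≡ 12328;  11768^32 ≡ 7019;  11768^33 ≡ 5928;  11768^39 ≡ 10841;  11768^44 ≡ 13021;  11768^48 ≡ 1.
Smallest exponent giving 1 is 48.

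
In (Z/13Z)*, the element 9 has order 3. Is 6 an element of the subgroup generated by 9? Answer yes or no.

⟨9⟩ has order 3; its elements mod 13 are {1, 3, 9}.
6 is not in this set.

no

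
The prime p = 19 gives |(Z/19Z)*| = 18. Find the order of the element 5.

The order of 5 must divide p − 1 = 18 = 2 · 3^2.
Divisors: 1, 2, 3, 6, 9, 18.
Check each in increasing order: 5^1 ≡ 5;  5^2 ≡ 6;  5^3 ≡ 11;  5^6 ≡ 7;  5^9 ≡ 1.
Smallest exponent giving 1 is 9.

9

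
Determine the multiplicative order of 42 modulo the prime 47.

23

The order of 42 must divide p − 1 = 46 = 2 · 23.
Divisors: 1, 2, 23, 46.
Check each in increasing order: 42^1 ≡ 42;  42^2 ≡ 25;  42^23 ≡ 1.
Smallest exponent giving 1 is 23.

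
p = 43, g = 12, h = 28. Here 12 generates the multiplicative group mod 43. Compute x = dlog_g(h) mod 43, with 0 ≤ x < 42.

Successive powers of 12 modulo 43:
  12^0=1  12^1=12  12^2=15  12^3=8  12^4=10  12^5=34
  12^6=21  12^7=37  12^8=14  12^9=39  12^10=38  12^11=26
  12^12=11  12^13=3  12^14=36  12^15=2  12^16=24  12^17=30
  12^18=16  12^19=20  12^20=25  12^21=42  12^22=31  12^23=28
So 12^23 ≡ 28 (mod 43), giving x = 23.

23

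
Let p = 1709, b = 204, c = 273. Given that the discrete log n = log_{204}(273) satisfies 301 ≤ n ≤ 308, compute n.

308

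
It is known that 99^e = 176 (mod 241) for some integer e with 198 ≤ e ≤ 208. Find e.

Compute 99^198 mod 241 = 48, then multiply by 99 repeatedly:
  99^198=48  99^199=173  99^200=16  99^201=138  99^202=166
  99^203=46  99^204=216  99^205=176
Found 176 at exponent 205.

205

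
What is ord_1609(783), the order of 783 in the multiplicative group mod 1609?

1608

The order of 783 must divide p − 1 = 1608 = 2^3 · 3 · 67.
Divisors: 1, 2, 3, 4, 6, 8, 12, 24, 67, 134, 201, 268, 402, 536, 804, 1608.
Check each in increasing order: 783^1 ≡ 783;  783^2 ≡ 60;  783^3 ≡ 319;  783^4 ≡ 382;  783^6 ≡ 394;  783^8 ≡ 1114;  783^12 ≡ 772;  783^24 ≡ 654;  783^67 ≡ 1427;  783^134 ≡ 944;  783^201 ≡ 355;  783^268 ≡ 1359;  783^402 ≡ 523;  783^536 ≡ 1358;  783^804 ≡ 1608;  783^1608 ≡ 1.
Smallest exponent giving 1 is 1608.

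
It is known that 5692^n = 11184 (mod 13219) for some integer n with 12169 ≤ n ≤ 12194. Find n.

12193

Compute 5692^12169 mod 13219 = 12675, then multiply by 5692 repeatedly:
  5692^12169=12675  5692^12170=10017  5692^12171=3217  5692^12172=2849  5692^12173=10014
  5692^12174=12579  5692^12175=5564  5692^12176=10783  5692^12177=1019  5692^12178=10226
  5692^12179=3135  5692^12180=11989  5692^12181=4910  5692^12182=2754  5692^12183=11253
  5692^12184=6021  5692^12185=7884  5692^12186=10442  5692^12187=3240  5692^12188=1575
  5692^12189=2418  5692^12190=2277  5692^12191=6064  5692^12192=1479  5692^12193=11184
Found 11184 at exponent 12193.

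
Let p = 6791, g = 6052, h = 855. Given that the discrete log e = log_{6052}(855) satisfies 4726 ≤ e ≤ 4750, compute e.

4736

Compute 6052^4726 mod 6791 = 1093, then multiply by 6052 repeatedly:
  6052^4726=1093  6052^4727=402  6052^4728=1726  6052^4729=1194  6052^4730=464
  6052^4731=3445  6052^4732=770  6052^4733=1414  6052^4734=868  6052^4735=3693
  6052^4736=855
Found 855 at exponent 4736.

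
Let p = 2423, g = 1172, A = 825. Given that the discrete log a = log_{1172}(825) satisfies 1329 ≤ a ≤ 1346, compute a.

1333

Compute 1172^1329 mod 2423 = 391, then multiply by 1172 repeatedly:
  1172^1329=391  1172^1330=305  1172^1331=1279  1172^1332=1574  1172^1333=825
Found 825 at exponent 1333.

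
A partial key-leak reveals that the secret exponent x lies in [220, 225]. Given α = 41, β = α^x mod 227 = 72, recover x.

225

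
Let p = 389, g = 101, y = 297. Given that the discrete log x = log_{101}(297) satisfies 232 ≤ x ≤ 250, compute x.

Compute 101^232 mod 389 = 171, then multiply by 101 repeatedly:
  101^232=171  101^233=155  101^234=95  101^235=259  101^236=96
  101^237=360  101^238=183  101^239=200  101^240=361  101^241=284
  101^242=287  101^243=201  101^244=73  101^245=371  101^246=127
  101^247=379  101^248=157  101^249=297
Found 297 at exponent 249.

249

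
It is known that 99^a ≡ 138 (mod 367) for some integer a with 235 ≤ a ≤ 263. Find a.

Compute 99^235 mod 367 = 263, then multiply by 99 repeatedly:
  99^235=263  99^236=347  99^237=222  99^238=325  99^239=246
  99^240=132  99^241=223  99^242=57  99^243=138
Found 138 at exponent 243.

243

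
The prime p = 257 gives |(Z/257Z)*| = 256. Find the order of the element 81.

64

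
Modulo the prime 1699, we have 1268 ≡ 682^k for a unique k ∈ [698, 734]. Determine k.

717

Compute 682^698 mod 1699 = 947, then multiply by 682 repeatedly:
  682^698=947  682^699=234  682^700=1581  682^701=1076  682^702=1563
  682^703=693  682^704=304  682^705=50  682^706=120  682^707=288
  682^708=1031  682^709=1455  682^710=94  682^711=1245  682^712=1289
  682^713=715  682^714=17  682^715=1400  682^716=1661  682^717=1268
Found 1268 at exponent 717.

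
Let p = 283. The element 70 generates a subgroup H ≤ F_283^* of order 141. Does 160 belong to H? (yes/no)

160 ∈ ⟨70⟩ iff 160^141 ≡ 1 (mod 283), since |⟨70⟩| = 141.
160^141 mod 283 = 1.
Since 1 = 1, 160 lies in the subgroup.

yes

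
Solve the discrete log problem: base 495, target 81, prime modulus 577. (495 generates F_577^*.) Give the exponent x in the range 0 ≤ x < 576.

240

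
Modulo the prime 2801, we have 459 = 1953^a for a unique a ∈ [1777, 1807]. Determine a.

1787

Compute 1953^1777 mod 2801 = 1251, then multiply by 1953 repeatedly:
  1953^1777=1251  1953^1778=731  1953^1779=1934  1953^1780=1354  1953^1781=218
  1953^1782=2  1953^1783=1105  1953^1784=1295  1953^1785=2633  1953^1786=2414
  1953^1787=459
Found 459 at exponent 1787.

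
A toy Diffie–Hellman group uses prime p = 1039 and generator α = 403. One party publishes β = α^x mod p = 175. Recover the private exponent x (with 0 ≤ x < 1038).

Baby-step giant-step with m = ceil(sqrt(1038)) = 33.
Baby table (403^j mod 1039 for j=0..32):
  0:1  1:403  2:325  3:61  4:686  5:84  6:604  7:286
  8:968  9:479  10:822  11:864  12:127  13:270  14:754  15:474
  16:885  17:278  18:861  19:996  20:334  21:571  22:494  23:633
  24:544  25:3  26:170  27:975  28:183  29:1019  30:252  31:773
  32:858
Giant step factor: 403^(-33) ≡ 839 (mod 1039).
Scan 175·839^i mod 1039 for i = 0, 1, …:
  i=0: 175   i=1: 326   i=2: 257   i=3: 550
  i=4: 134   i=5: 214   i=6: 838   i=7: 718
  i=8: 821   i=9: 1001     …   i=15: 388
  i=16: 325
Match at i=16, j=2: x = 16·33 + 2 = 530.

530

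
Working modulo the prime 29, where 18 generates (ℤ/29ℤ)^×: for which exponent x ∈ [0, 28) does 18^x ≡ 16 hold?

8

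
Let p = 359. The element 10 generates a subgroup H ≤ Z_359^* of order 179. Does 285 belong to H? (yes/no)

285 ∈ ⟨10⟩ iff 285^179 ≡ 1 (mod 359), since |⟨10⟩| = 179.
285^179 mod 359 = 358.
Since 358 ≠ 1, 285 does not lie in the subgroup.

no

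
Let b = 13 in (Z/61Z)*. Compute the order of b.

3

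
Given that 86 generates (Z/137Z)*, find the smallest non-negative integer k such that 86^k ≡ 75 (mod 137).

Baby-step giant-step with m = ceil(sqrt(136)) = 12.
Baby table (86^j mod 137 for j=0..11):
  0:1  1:86  2:135  3:102  4:4  5:70  6:129  7:134
  8:16  9:6  10:105  11:125
Giant step factor: 86^(-12) ≡ 15 (mod 137).
Scan 75·15^i mod 137 for i = 0, 1, …:
  i=0: 75   i=1: 29   i=2: 24   i=3: 86
Match at i=3, j=1: k = 3·12 + 1 = 37.

37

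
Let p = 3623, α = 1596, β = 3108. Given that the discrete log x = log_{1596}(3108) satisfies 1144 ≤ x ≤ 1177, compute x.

Compute 1596^1144 mod 3623 = 104, then multiply by 1596 repeatedly:
  1596^1144=104  1596^1145=2949  1596^1146=327  1596^1147=180  1596^1148=1063
  1596^1149=984  1596^1150=1705  1596^1151=307  1596^1152=867  1596^1153=3369
  1596^1154=392  1596^1155=2476  1596^1156=2626  1596^1157=2908  1596^1158=105
  1596^1159=922  1596^1160=574  1596^1161=3108
Found 3108 at exponent 1161.

1161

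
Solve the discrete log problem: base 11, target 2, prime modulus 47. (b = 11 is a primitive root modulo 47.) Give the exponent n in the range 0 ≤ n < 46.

42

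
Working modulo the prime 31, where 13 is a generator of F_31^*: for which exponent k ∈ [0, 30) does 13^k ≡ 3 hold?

11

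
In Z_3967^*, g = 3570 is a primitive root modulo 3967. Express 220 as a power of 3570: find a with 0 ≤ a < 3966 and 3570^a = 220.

Baby-step giant-step with m = ceil(sqrt(3966)) = 63.
Baby table (3570^j mod 3967 for j=0..62):
  0:1  1:3570  2:2896  3:718  4:578  5:620  6:3781  7:2436
  8:856  9:1330  10:3568  11:3690  12:2860  13:3109  14:3431  15:2541
  16:2808  17:3918  18:3585  19:908  20:521  21:3414  22:1356  23:1180
  24:3613  25:1693  26:2269  27:3683  28:1672  29:2672  30:2372  31:2462
  32:2435  33:1253  34:2401  35:2850  36:3112  37:2240  38:3295  39:995
  40:1685  41:1478  42:350  43:3862  44:2015  45:1379  46:3950  47:2782
  48:2339  49:3662  50:2075  51:1361  52:3162  53:2225  54:1316  55:1192
  56:2816  57:742  58:2951  59:2685  60:1178  61:440  62:3835
Giant step factor: 3570^(-63) ≡ 3386 (mod 3967).
Scan 220·3386^i mod 3967 for i = 0, 1, …:
  i=0: 220   i=1: 3091   i=2: 1180
Match at i=2, j=23: a = 2·63 + 23 = 149.

149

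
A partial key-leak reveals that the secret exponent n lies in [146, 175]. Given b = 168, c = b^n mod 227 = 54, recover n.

Compute 168^146 mod 227 = 176, then multiply by 168 repeatedly:
  168^146=176  168^147=58  168^148=210  168^149=95  168^150=70
  168^151=183  168^152=99  168^153=61  168^154=33  168^155=96
  168^156=11  168^157=32  168^158=155  168^159=162  168^160=203
  168^161=54
Found 54 at exponent 161.

161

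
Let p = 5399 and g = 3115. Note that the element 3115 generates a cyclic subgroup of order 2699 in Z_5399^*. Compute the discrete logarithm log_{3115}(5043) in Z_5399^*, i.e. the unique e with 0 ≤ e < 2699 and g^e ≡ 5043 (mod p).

2221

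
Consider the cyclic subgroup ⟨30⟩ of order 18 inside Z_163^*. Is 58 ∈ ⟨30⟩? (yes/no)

yes

⟨30⟩ has order 18; its elements mod 163 are {1, 23, 30, 38, 40, 53, 58, 59, 78, 85, 104, 105, 110, 123, 125, 133, 140, 162}.
58 is in this set.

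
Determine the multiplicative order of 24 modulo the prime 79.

The order of 24 must divide p − 1 = 78 = 2 · 3 · 13.
Divisors: 1, 2, 3, 6, 13, 26, 39, 78.
Check each in increasing order: 24^1 ≡ 24;  24^2 ≡ 23;  24^3 ≡ 78;  24^6 ≡ 1.
Smallest exponent giving 1 is 6.

6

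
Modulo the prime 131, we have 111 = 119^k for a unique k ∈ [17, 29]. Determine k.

27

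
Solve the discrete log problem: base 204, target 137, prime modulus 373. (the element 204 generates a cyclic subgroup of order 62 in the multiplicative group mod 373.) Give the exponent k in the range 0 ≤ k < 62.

35

Baby-step giant-step with m = ceil(sqrt(62)) = 8.
Baby table (204^j mod 373 for j=0..7):
  0:1  1:204  2:213  3:184  4:236  5:27  6:286  7:156
Giant step factor: 204^(-8) ≡ 163 (mod 373).
Scan 137·163^i mod 373 for i = 0, 1, …:
  i=0: 137   i=1: 324   i=2: 219   i=3: 262
  i=4: 184
Match at i=4, j=3: k = 4·8 + 3 = 35.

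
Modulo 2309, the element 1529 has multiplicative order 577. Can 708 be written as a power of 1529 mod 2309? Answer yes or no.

708 ∈ ⟨1529⟩ iff 708^577 ≡ 1 (mod 2309), since |⟨1529⟩| = 577.
708^577 mod 2309 = 1.
Since 1 = 1, 708 lies in the subgroup.

yes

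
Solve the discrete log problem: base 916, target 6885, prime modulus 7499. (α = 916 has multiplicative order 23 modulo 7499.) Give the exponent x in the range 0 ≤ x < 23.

Successive powers of 916 modulo 7499:
  916^0=1  916^1=916  916^2=6667  916^3=2786  916^4=2316  916^5=6738
  916^6=331  916^7=3236  916^8=2071  916^9=7288  916^10=1698  916^11=3075
  916^12=4575  916^13=6258  916^14=3092  916^15=5149  916^16=7112  916^17=5460
  916^18=7026  916^19=1674  916^20=3588  916^21=2046  916^22=6885
So 916^22 ≡ 6885 (mod 7499), giving x = 22.

22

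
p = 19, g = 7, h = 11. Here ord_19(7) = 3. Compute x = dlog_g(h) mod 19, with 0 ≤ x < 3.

Successive powers of 7 modulo 19:
  7^0=1  7^1=7  7^2=11
So 7^2 ≡ 11 (mod 19), giving x = 2.

2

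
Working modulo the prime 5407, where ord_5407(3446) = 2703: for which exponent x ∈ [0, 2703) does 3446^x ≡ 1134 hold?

Baby-step giant-step with m = ceil(sqrt(2703)) = 52.
Baby table (3446^j mod 5407 for j=0..51):
  0:1  1:3446  2:1144  3:521  4:242  5:1254  6:1091  7:1721
  8:4494  9:676  10:4486  11:143  12:741  13:1382  14:4212  15:2164
  16:891  17:4617  18:2788  19:4616  20:4749  21:3472  22:4228  23:3230
  24:2974  25:2139  26:1253  27:3052  28:577  29:3973  30:434  31:3232
  32:4459  33:4427  34:2295  35:3536  36:3085  37:748  38:3876  39:1406
  40:404  41:2585  42:2581  43:5018  44:442  45:3765  46:2797  47:3188
  48:4231  49:2754  50:999  51:3702
Giant step factor: 3446^(-52) ≡ 4295 (mod 5407).
Scan 1134·4295^i mod 5407 for i = 0, 1, …:
  i=0: 1134   i=1: 4230   i=2: 330   i=3: 716
  i=4: 4044   i=5: 1696   i=6: 1091
Match at i=6, j=6: x = 6·52 + 6 = 318.

318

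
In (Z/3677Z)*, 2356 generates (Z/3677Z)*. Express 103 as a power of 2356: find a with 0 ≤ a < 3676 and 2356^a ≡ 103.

Baby-step giant-step with m = ceil(sqrt(3676)) = 61.
Baby table (2356^j mod 3677 for j=0..60):
  0:1  1:2356  2:2143  3:387  4:3553  5:2016  6:2689  7:3490
  8:668  9:52  10:1171  11:1126  12:1739  13:906  14:1876  15:102
  16:1307  17:1643  18:2704  19:2060  20:3397  21:2180  22:2988  23:1950
  24:1627  25:1778  26:865  27:882  28:487  29:148  30:3050  31:942
  32:2121  33:33  34:531  35:856  36:1740  37:3262  38:342  39:489
  40:1183  41:3659  42:1716  43:1873  44:388  45:2232  46:482  47:3076
  48:3366  49:2684  50:2741  51:984  52:1794  53:1791  54:2077  55:3002
  56:1841  57:2213  58:3519  59:2806  60:3367
Giant step factor: 2356^(-61) ≡ 1187 (mod 3677).
Scan 103·1187^i mod 3677 for i = 0, 1, …:
  i=0: 103   i=1: 920   i=2: 3648   i=3: 2347
  i=4: 2400   i=5: 2802   i=6: 1966   i=7: 2424
  i=8: 1874   i=9: 3530     …   i=40: 1429
  i=41: 1126
Match at i=41, j=11: a = 41·61 + 11 = 2512.

2512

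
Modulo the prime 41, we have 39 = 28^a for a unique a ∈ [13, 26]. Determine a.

26

Compute 28^13 mod 41 = 30, then multiply by 28 repeatedly:
  28^13=30  28^14=20  28^15=27  28^16=18  28^17=12
  28^18=8  28^19=19  28^20=40  28^21=13  28^22=36
  28^23=24  28^24=16  28^25=38  28^26=39
Found 39 at exponent 26.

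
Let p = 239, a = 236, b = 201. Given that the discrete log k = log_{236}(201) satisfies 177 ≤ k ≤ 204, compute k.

Compute 236^177 mod 239 = 118, then multiply by 236 repeatedly:
  236^177=118  236^178=124  236^179=106  236^180=160  236^181=237
  236^182=6  236^183=221  236^184=54  236^185=77  236^186=8
  236^187=215  236^188=72  236^189=23  236^190=170  236^191=207
  236^192=96  236^193=190  236^194=147  236^195=37  236^196=128
  236^197=94  236^198=196  236^199=129  236^200=91  236^201=205
  236^202=102  236^203=172  236^204=201
Found 201 at exponent 204.

204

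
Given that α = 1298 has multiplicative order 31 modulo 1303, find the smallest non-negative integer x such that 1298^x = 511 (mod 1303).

15

Successive powers of 1298 modulo 1303:
  1298^0=1  1298^1=1298  1298^2=25  1298^3=1178  1298^4=625  1298^5=784
  1298^6=1292  1298^7=55  1298^8=1028  1298^9=72  1298^10=943  1298^11=497
  1298^12=121  1298^13=698  1298^14=419  1298^15=511
So 1298^15 ≡ 511 (mod 1303), giving x = 15.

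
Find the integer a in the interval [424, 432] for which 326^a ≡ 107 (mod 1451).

426

Compute 326^424 mod 1451 = 1254, then multiply by 326 repeatedly:
  326^424=1254  326^425=1073  326^426=107
Found 107 at exponent 426.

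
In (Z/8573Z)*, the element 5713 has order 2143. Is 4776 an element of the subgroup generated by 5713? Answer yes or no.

4776 ∈ ⟨5713⟩ iff 4776^2143 ≡ 1 (mod 8573), since |⟨5713⟩| = 2143.
4776^2143 mod 8573 = 1.
Since 1 = 1, 4776 lies in the subgroup.

yes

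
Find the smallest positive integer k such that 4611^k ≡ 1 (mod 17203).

2867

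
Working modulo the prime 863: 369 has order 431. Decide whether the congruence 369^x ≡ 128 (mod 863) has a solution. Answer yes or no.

yes

128 ∈ ⟨369⟩ iff 128^431 ≡ 1 (mod 863), since |⟨369⟩| = 431.
128^431 mod 863 = 1.
Since 1 = 1, 128 lies in the subgroup.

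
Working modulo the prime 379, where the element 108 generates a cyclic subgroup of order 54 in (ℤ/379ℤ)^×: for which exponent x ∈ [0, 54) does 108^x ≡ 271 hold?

Successive powers of 108 modulo 379:
  108^0=1  108^1=108  108^2=294  108^3=295  108^4=24  108^5=318
  108^6=234  108^7=258  108^8=197  108^9=52  108^10=310  108^11=128
  108^12=180  108^13=111  108^14=239  108^15=40  108^16=151  108^17=11
  108^18=51  108^19=202  108^20=213  108^21=264  108^22=87  108^23=300
  108^24=185  108^25=272  108^26=193  108^27=378  108^28=271
So 108^28 ≡ 271 (mod 379), giving x = 28.

28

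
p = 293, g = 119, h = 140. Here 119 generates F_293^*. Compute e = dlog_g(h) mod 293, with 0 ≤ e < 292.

Baby-step giant-step with m = ceil(sqrt(292)) = 18.
Baby table (119^j mod 293 for j=0..17):
  0:1  1:119  2:97  3:116  4:33  5:118  6:271  7:19
  8:210  9:85  10:153  11:41  12:191  13:168  14:68  15:181
  16:150  17:270
Giant step factor: 119^(-18) ≡ 167 (mod 293).
Scan 140·167^i mod 293 for i = 0, 1, …:
  i=0: 140   i=1: 233   i=2: 235   i=3: 276
  i=4: 91   i=5: 254   i=6: 226   i=7: 238
  i=8: 191
Match at i=8, j=12: e = 8·18 + 12 = 156.

156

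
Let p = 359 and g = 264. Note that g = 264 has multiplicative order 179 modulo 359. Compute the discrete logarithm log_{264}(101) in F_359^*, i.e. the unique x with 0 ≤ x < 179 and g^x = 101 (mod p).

144

Baby-step giant-step with m = ceil(sqrt(179)) = 14.
Baby table (264^j mod 359 for j=0..13):
  0:1  1:264  2:50  3:276  4:346  5:158  6:68  7:2
  8:169  9:100  10:193  11:333  12:316  13:136
Giant step factor: 264^(-14) ≡ 90 (mod 359).
Scan 101·90^i mod 359 for i = 0, 1, …:
  i=0: 101   i=1: 115   i=2: 298   i=3: 254
  i=4: 243   i=5: 330   i=6: 262   i=7: 245
  i=8: 151   i=9: 307   i=10: 346
Match at i=10, j=4: x = 10·14 + 4 = 144.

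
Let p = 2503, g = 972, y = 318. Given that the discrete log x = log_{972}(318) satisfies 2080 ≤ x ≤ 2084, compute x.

2084

Compute 972^2080 mod 2503 = 302, then multiply by 972 repeatedly:
  972^2080=302  972^2081=693  972^2082=289  972^2083=572  972^2084=318
Found 318 at exponent 2084.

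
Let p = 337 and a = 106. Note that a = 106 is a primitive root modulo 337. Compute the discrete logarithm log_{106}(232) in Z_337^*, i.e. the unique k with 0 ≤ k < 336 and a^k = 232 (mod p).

259

Baby-step giant-step with m = ceil(sqrt(336)) = 19.
Baby table (106^j mod 337 for j=0..18):
  0:1  1:106  2:115  3:58  4:82  5:267  6:331  7:38
  8:321  9:326  10:182  11:83  12:36  13:109  14:96  15:66
  16:256  17:176  18:121
Giant step factor: 106^(-19) ≡ 118 (mod 337).
Scan 232·118^i mod 337 for i = 0, 1, …:
  i=0: 232   i=1: 79   i=2: 223   i=3: 28
  i=4: 271   i=5: 300   i=6: 15   i=7: 85
  i=8: 257   i=9: 333   i=10: 202   i=11: 246
  i=12: 46   i=13: 36
Match at i=13, j=12: k = 13·19 + 12 = 259.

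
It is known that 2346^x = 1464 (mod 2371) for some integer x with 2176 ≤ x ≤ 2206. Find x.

2197

Compute 2346^2176 mod 2371 = 2152, then multiply by 2346 repeatedly:
  2346^2176=2152  2346^2177=733  2346^2178=643  2346^2179=522  2346^2180=1176
  2346^2181=1423  2346^2182=2361  2346^2183=250  2346^2184=863  2346^2185=2135
  2346^2186=1158  2346^2187=1873  2346^2188=595  2346^2189=1722  2346^2190=1999
  2346^2191=2187  2346^2192=2229  2346^2193=1179  2346^2194=1348  2346^2195=1865
  2346^2196=795  2346^2197=1464
Found 1464 at exponent 2197.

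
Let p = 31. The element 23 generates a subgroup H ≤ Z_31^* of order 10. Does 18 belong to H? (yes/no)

⟨23⟩ has order 10; its elements mod 31 are {1, 2, 4, 8, 15, 16, 23, 27, 29, 30}.
18 is not in this set.

no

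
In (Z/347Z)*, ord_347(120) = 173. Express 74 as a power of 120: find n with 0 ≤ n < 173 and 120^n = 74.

26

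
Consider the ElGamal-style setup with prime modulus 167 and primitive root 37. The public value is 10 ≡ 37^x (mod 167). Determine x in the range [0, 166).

17

Baby-step giant-step with m = ceil(sqrt(166)) = 13.
Baby table (37^j mod 167 for j=0..12):
  0:1  1:37  2:33  3:52  4:87  5:46  6:32  7:15
  8:54  9:161  10:112  11:136  12:22
Giant step factor: 37^(-13) ≡ 159 (mod 167).
Scan 10·159^i mod 167 for i = 0, 1, …:
  i=0: 10   i=1: 87
Match at i=1, j=4: x = 1·13 + 4 = 17.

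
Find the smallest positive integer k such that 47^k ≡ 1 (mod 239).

238

The order of 47 must divide p − 1 = 238 = 2 · 7 · 17.
Divisors: 1, 2, 7, 14, 17, 34, 119, 238.
Check each in increasing order: 47^1 ≡ 47;  47^2 ≡ 58;  47^7 ≡ 73;  47^14 ≡ 71;  47^17 ≡ 195;  47^34 ≡ 24;  47^119 ≡ 238;  47^238 ≡ 1.
Smallest exponent giving 1 is 238.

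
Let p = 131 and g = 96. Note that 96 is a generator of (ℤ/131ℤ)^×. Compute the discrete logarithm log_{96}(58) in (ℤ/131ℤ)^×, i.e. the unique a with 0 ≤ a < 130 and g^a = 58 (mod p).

26

Baby-step giant-step with m = ceil(sqrt(130)) = 12.
Baby table (96^j mod 131 for j=0..11):
  0:1  1:96  2:46  3:93  4:20  5:86  6:3  7:26
  8:7  9:17  10:60  11:127
Giant step factor: 96^(-12) ≡ 102 (mod 131).
Scan 58·102^i mod 131 for i = 0, 1, …:
  i=0: 58   i=1: 21   i=2: 46
Match at i=2, j=2: a = 2·12 + 2 = 26.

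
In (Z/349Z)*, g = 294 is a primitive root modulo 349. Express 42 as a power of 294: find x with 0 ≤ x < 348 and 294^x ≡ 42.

Baby-step giant-step with m = ceil(sqrt(348)) = 19.
Baby table (294^j mod 349 for j=0..18):
  0:1  1:294  2:233  3:98  4:194  5:149  6:181  7:166
  8:293  9:288  10:214  11:96  12:304  13:32  14:334  15:127
  16:344  17:275  18:231
Giant step factor: 294^(-19) ≡ 99 (mod 349).
Scan 42·99^i mod 349 for i = 0, 1, …:
  i=0: 42   i=1: 319   i=2: 171   i=3: 177
  i=4: 73   i=5: 247   i=6: 23   i=7: 183
  i=8: 318   i=9: 72     …   i=15: 189
  i=16: 214
Match at i=16, j=10: x = 16·19 + 10 = 314.

314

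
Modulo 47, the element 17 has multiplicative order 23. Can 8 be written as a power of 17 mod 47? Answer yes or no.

⟨17⟩ has order 23; its elements mod 47 are {1, 2, 3, 4, 6, 7, 8, 9, 12, 14, 16, 17, 18, 21, 24, 25, 27, 28, 32, 34, 36, 37, 42}.
8 is in this set.

yes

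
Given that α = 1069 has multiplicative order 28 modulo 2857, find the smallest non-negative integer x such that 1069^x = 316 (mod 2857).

Successive powers of 1069 modulo 2857:
  1069^0=1  1069^1=1069  1069^2=2818  1069^3=1164  1069^4=1521  1069^5=316
So 1069^5 ≡ 316 (mod 2857), giving x = 5.

5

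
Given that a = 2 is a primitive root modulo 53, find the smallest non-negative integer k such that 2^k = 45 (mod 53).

29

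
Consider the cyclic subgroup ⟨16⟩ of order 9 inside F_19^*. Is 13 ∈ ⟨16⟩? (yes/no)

no

13 ∈ ⟨16⟩ iff 13^9 ≡ 1 (mod 19), since |⟨16⟩| = 9.
13^9 mod 19 = 18.
Since 18 ≠ 1, 13 does not lie in the subgroup.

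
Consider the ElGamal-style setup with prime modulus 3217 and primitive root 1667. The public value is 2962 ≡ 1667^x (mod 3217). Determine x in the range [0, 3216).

2843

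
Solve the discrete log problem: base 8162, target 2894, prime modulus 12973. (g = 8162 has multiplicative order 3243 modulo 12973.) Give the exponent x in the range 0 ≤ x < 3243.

Baby-step giant-step with m = ceil(sqrt(3243)) = 57.
Baby table (8162^j mod 12973 for j=0..56):
  0:1  1:8162  2:1889  3:6094  4:746  5:4515  6:8110  7:5574
  8:11650  9:8183  10:4642  11:6844  12:11963  13:7208  14:12114  15:7235
  16:11947  17:6346  18:7836  19:542  20:11  21:11944  22:7806  23:2169
  24:8206  25:10746  26:11372  27:9422  28:11393  29:12175  30:12143  31:10419
  32:1863  33:1450  34:3524  35:1747  36:1687  37:4941  38:8358  39:5962
  40:121  41:1654  42:8028  43:10886  44:12428  45:1449  46:8335  47:12831
  48:8566  49:4195  50:3843  51:10825  52:7520  53:2977  54:12818  55:6244
  56:5584
Giant step factor: 8162^(-57) ≡ 11691 (mod 12973).
Scan 2894·11691^i mod 12973 for i = 0, 1, …:
  i=0: 2894   i=1: 170   i=2: 2601   i=3: 12552
  i=4: 7829   i=5: 4324   i=6: 9076   i=7: 1349
  i=8: 8964   i=9: 2230     …   i=44: 1068
  i=45: 5962
Match at i=45, j=39: x = 45·57 + 39 = 2604.

2604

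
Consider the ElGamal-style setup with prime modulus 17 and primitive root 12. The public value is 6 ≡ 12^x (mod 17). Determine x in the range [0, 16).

Successive powers of 12 modulo 17:
  12^0=1  12^1=12  12^2=8  12^3=11  12^4=13  12^5=3
  12^6=2  12^7=7  12^8=16  12^9=5  12^10=9  12^11=6
So 12^11 ≡ 6 (mod 17), giving x = 11.

11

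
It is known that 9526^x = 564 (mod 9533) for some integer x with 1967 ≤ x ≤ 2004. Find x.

1972

Compute 9526^1967 mod 9533 = 4925, then multiply by 9526 repeatedly:
  9526^1967=4925  9526^1968=3657  9526^1969=3000  9526^1970=7599  9526^1971=4005
  9526^1972=564
Found 564 at exponent 1972.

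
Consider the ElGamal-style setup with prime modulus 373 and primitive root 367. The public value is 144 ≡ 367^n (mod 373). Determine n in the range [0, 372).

360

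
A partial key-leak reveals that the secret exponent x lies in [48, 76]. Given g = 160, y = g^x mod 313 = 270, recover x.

Compute 160^48 mod 313 = 249, then multiply by 160 repeatedly:
  160^48=249  160^49=89  160^50=155  160^51=73  160^52=99
  160^53=190  160^54=39  160^55=293  160^56=243  160^57=68
  160^58=238  160^59=207  160^60=255  160^61=110  160^62=72
  160^63=252  160^64=256  160^65=270
Found 270 at exponent 65.

65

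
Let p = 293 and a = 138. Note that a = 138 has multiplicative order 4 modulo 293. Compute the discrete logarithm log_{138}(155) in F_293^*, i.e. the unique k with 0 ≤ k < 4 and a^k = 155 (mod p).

Successive powers of 138 modulo 293:
  138^0=1  138^1=138  138^2=292  138^3=155
So 138^3 ≡ 155 (mod 293), giving k = 3.

3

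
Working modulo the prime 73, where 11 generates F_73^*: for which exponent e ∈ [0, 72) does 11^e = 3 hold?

42

Baby-step giant-step with m = ceil(sqrt(72)) = 9.
Baby table (11^j mod 73 for j=0..8):
  0:1  1:11  2:48  3:17  4:41  5:13  6:70  7:40
  8:2
Giant step factor: 11^(-9) ≡ 10 (mod 73).
Scan 3·10^i mod 73 for i = 0, 1, …:
  i=0: 3   i=1: 30   i=2: 8   i=3: 7
  i=4: 70
Match at i=4, j=6: e = 4·9 + 6 = 42.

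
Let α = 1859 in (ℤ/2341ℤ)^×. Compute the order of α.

The order of 1859 must divide p − 1 = 2340 = 2^2 · 3^2 · 5 · 13.
Divisors: 1, 2, 3, 4, 5, 6, 9, 10, 12, 13, 15, 18, 20, 26, 30, 36, 39, 45, 52, 60, 65, 78, 90, 117, 130, 156, 180, 195, 234, 260, 390, 468, 585, 780, 1170, 2340.
Check each in increasing order: 1859^1 ≡ 1859;  1859^2 ≡ 565;  1859^3 ≡ 1567;  1859^4 ≡ 849;  1859^5 ≡ 457;  1859^6 ≡ 2121;  1859^9 ≡ 1728;  1859^10 ≡ 500;  1859^12 ≡ 1580;  1859^13 ≡ 1606;  1859^15 ≡ 1423;  1859^18 ≡ 1209;  1859^20 ≡ 1854;  1859^26 ≡ 1795;  1859^30 ≡ 2305;  1859^36 ≡ 897;  1859^39 ≡ 999;  1859^45 ≡ 274;  1859^52 ≡ 809;  1859^60 ≡ 1296;  1859^65 ≡ 2340;  1859^78 ≡ 735;  1859^90 ≡ 164;  1859^117 ≡ 1532;  1859^130 ≡ 1.
Smallest exponent giving 1 is 130.

130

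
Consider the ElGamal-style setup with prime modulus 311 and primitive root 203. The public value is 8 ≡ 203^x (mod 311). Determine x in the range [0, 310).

276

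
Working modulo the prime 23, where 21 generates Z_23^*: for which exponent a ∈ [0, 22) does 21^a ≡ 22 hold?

11

Successive powers of 21 modulo 23:
  21^0=1  21^1=21  21^2=4  21^3=15  21^4=16  21^5=14
  21^6=18  21^7=10  21^8=3  21^9=17  21^10=12  21^11=22
So 21^11 ≡ 22 (mod 23), giving a = 11.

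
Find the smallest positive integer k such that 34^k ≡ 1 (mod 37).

The order of 34 must divide p − 1 = 36 = 2^2 · 3^2.
Divisors: 1, 2, 3, 4, 6, 9, 12, 18, 36.
Check each in increasing order: 34^1 ≡ 34;  34^2 ≡ 9;  34^3 ≡ 10;  34^4 ≡ 7;  34^6 ≡ 26;  34^9 ≡ 1.
Smallest exponent giving 1 is 9.

9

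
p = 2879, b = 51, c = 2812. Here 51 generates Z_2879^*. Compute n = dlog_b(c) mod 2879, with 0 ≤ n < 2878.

2762

Baby-step giant-step with m = ceil(sqrt(2878)) = 54.
Baby table (51^j mod 2879 for j=0..53):
  0:1  1:51  2:2601  3:217  4:2430  5:133  6:1025  7:453
  8:71  9:742  10:415  11:1012  12:2669  13:806  14:800  15:494
  16:2162  17:860  18:675  19:2756  20:2364  21:2525  22:2099  23:526
  24:915  25:601  26:1861  27:2783  28:862  29:777  30:2200  31:2798
  32:1627  33:2365  34:2576  35:1821  36:743  37:466  38:734  39:7
  40:357  41:933  42:1519  43:2615  44:931  45:1417  46:292  47:497
  48:2315  49:26  50:1326  51:1409  52:2763  53:2721
Giant step factor: 51^(-54) ≡ 900 (mod 2879).
Scan 2812·900^i mod 2879 for i = 0, 1, …:
  i=0: 2812   i=1: 159   i=2: 2029   i=3: 814
  i=4: 1334   i=5: 57   i=6: 2357   i=7: 2356
  i=8: 1456   i=9: 455     …   i=50: 803
  i=51: 71
Match at i=51, j=8: n = 51·54 + 8 = 2762.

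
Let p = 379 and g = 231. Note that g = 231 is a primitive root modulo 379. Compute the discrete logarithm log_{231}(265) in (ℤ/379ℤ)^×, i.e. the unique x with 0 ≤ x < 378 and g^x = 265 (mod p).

137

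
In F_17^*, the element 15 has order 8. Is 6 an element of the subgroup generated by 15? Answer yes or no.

⟨15⟩ has order 8; its elements mod 17 are {1, 2, 4, 8, 9, 13, 15, 16}.
6 is not in this set.

no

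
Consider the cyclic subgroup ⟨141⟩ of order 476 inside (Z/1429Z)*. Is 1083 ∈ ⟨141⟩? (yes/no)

yes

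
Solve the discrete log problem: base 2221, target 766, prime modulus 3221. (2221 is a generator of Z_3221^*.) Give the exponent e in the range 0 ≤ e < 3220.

Baby-step giant-step with m = ceil(sqrt(3220)) = 57.
Baby table (2221^j mod 3221 for j=0..56):
  0:1  1:2221  2:1490  3:1323  4:831  5:18  6:1326  7:1052
  8:1267  9:2074  10:324  11:1321  12:2831  13:259  14:1901  15:2611
  16:1231  17:2643  18:1441  19:2008  20:1904  21:2832  22:2480  23:170
  24:713  25:2062  26:2661  27:2767  28:3060  29:3171  30:1685  31:2804
  32:1491  33:323  34:2321  35:1341  36:2157  37:1070  38:2593  39:3126
  40:1591  41:174  42:3155  43:1580  44:1511  45:2870  46:3132  47:2033
  48:2672  49:1430  50:124  51:1619  52:1163  53:3002  54:3193  55:2232
  56:153
Giant step factor: 2221^(-57) ≡ 1288 (mod 3221).
Scan 766·1288^i mod 3221 for i = 0, 1, …:
  i=0: 766   i=1: 982   i=2: 2184   i=3: 1059
  i=4: 1509   i=5: 1329   i=6: 1401   i=7: 728
  i=8: 353   i=9: 503     …   i=39: 1229
  i=40: 1441
Match at i=40, j=18: e = 40·57 + 18 = 2298.

2298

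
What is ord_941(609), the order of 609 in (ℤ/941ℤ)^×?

The order of 609 must divide p − 1 = 940 = 2^2 · 5 · 47.
Divisors: 1, 2, 4, 5, 10, 20, 47, 94, 188, 235, 470, 940.
Check each in increasing order: 609^1 ≡ 609;  609^2 ≡ 127;  609^4 ≡ 132;  609^5 ≡ 403;  609^10 ≡ 557;  609^20 ≡ 660;  609^47 ≡ 592;  609^94 ≡ 412;  609^188 ≡ 364;  609^235 ≡ 940;  609^470 ≡ 1.
Smallest exponent giving 1 is 470.

470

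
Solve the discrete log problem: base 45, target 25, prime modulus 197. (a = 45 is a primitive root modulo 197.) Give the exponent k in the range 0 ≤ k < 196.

106

Baby-step giant-step with m = ceil(sqrt(196)) = 14.
Baby table (45^j mod 197 for j=0..13):
  0:1  1:45  2:55  3:111  4:70  5:195  6:107  7:87
  8:172  9:57  10:4  11:180  12:23  13:50
Giant step factor: 45^(-14) ≡ 19 (mod 197).
Scan 25·19^i mod 197 for i = 0, 1, …:
  i=0: 25   i=1: 81   i=2: 160   i=3: 85
  i=4: 39   i=5: 150   i=6: 92   i=7: 172
Match at i=7, j=8: k = 7·14 + 8 = 106.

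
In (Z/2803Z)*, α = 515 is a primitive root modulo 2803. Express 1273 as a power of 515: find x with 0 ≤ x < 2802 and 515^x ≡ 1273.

Baby-step giant-step with m = ceil(sqrt(2802)) = 53.
Baby table (515^j mod 2803 for j=0..52):
  0:1  1:515  2:1743  3:685  4:2400  5:2680  6:1124  7:1442
  8:2638  9:1918  10:1114  11:1898  12:2026  13:674  14:2341  15:325
  16:1998  17:269  18:1188  19:766  20:2070  21:910  22:549  23:2435
  24:1084  25:463  26:190  27:2548  28:416  29:1212  30:1914  31:1857
  32:532  33:2089  34:2286  35:30  36:1435  37:1836  38:929  39:1925
  40:1916  41:84  42:1215  43:656  44:1480  45:2587  46:880  47:1917
  48:599  49:155  50:1341  51:1077  52:2464
Giant step factor: 515^(-53) ≡ 863 (mod 2803).
Scan 1273·863^i mod 2803 for i = 0, 1, …:
  i=0: 1273   i=1: 2626   i=2: 1414   i=3: 977
  i=4: 2251   i=5: 134   i=6: 719   i=7: 1034
  i=8: 988   i=9: 532
Match at i=9, j=32: x = 9·53 + 32 = 509.

509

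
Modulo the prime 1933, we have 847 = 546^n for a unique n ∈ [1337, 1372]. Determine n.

1340

Compute 546^1337 mod 1933 = 1504, then multiply by 546 repeatedly:
  546^1337=1504  546^1338=1592  546^1339=1315  546^1340=847
Found 847 at exponent 1340.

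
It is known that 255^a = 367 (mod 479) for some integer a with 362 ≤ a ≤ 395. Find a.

Compute 255^362 mod 479 = 81, then multiply by 255 repeatedly:
  255^362=81  255^363=58  255^364=420  255^365=283  255^366=315
  255^367=332  255^368=356  255^369=249  255^370=267  255^371=67
  255^372=320  255^373=170  255^374=240  255^375=367
Found 367 at exponent 375.

375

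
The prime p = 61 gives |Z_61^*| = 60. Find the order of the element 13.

The order of 13 must divide p − 1 = 60 = 2^2 · 3 · 5.
Divisors: 1, 2, 3, 4, 5, 6, 10, 12, 15, 20, 30, 60.
Check each in increasing order: 13^1 ≡ 13;  13^2 ≡ 47;  13^3 ≡ 1.
Smallest exponent giving 1 is 3.

3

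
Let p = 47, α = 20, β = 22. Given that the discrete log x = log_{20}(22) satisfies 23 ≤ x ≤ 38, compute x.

33

Compute 20^23 mod 47 = 46, then multiply by 20 repeatedly:
  20^23=46  20^24=27  20^25=23  20^26=37  20^27=35
  20^28=42  20^29=41  20^30=21  20^31=44  20^32=34
  20^33=22
Found 22 at exponent 33.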